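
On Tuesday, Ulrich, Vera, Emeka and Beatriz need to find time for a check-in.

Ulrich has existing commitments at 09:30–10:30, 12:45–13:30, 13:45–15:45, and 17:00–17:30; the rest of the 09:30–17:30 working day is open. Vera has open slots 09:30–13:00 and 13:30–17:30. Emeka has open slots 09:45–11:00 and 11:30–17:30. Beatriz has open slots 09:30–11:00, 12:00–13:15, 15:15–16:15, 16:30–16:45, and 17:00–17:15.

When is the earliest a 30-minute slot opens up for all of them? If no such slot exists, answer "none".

10:30

Ulrich free within 09:30–17:30: 10:30–12:45, 13:30–13:45, 15:45–17:00.
Ulrich ∩ Vera: 10:30–12:45, 13:30–13:45, 15:45–17:00.
Ulrich ∩ Vera ∩ Emeka: 10:30–11:00, 11:30–12:45, 13:30–13:45, 15:45–17:00.
Ulrich ∩ Vera ∩ Emeka ∩ Beatriz: 10:30–11:00, 12:00–12:45, 15:45–16:15, 16:30–16:45.
Windows ≥ 30 min: 10:30–11:00, 12:00–12:45, 15:45–16:15.
Earliest such window starts at 10:30.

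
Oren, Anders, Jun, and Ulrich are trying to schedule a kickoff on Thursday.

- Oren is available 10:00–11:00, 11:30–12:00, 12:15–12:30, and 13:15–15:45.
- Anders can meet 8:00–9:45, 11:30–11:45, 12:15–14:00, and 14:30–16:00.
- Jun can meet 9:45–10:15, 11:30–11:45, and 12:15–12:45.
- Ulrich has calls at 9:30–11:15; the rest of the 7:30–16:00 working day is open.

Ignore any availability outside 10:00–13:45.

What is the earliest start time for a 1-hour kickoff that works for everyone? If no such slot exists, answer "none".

Ulrich free within 07:30–16:00: 07:30–09:30, 11:15–16:00.
Oren ∩ Anders: 11:30–11:45, 12:15–12:30, 13:15–14:00, 14:30–15:45.
Oren ∩ Anders ∩ Jun: 11:30–11:45, 12:15–12:30.
Oren ∩ Anders ∩ Jun ∩ Ulrich: 11:30–11:45, 12:15–12:30.
Restricted to 10:00–13:45: 11:30–11:45, 12:15–12:30.
Windows ≥ 60 min: (none).

none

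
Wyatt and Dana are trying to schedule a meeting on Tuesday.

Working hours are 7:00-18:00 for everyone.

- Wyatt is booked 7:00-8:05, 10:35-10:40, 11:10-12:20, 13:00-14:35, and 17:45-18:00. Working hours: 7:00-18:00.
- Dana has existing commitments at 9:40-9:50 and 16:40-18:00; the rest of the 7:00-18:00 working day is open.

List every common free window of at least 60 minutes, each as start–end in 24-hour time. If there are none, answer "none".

08:05–09:40, 14:35–16:40

Wyatt free within 07:00–18:00: 08:05–10:35, 10:40–11:10, 12:20–13:00, 14:35–17:45.
Dana free within 07:00–18:00: 07:00–09:40, 09:50–16:40.
Wyatt ∩ Dana: 08:05–09:40, 09:50–10:35, 10:40–11:10, 12:20–13:00, 14:35–16:40.
Windows ≥ 60 min: 08:05–09:40, 14:35–16:40.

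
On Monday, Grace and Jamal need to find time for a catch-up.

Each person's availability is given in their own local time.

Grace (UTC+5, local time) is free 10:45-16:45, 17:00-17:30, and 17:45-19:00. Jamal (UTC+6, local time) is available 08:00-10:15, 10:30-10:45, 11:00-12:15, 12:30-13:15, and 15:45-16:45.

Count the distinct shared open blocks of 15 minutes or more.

Grace → UTC: 05:45–11:45, 12:00–12:30, 12:45–14:00.
Jamal → UTC: 02:00–04:15, 04:30–04:45, 05:00–06:15, 06:30–07:15, 09:45–10:45.
Grace ∩ Jamal: 05:45–06:15, 06:30–07:15, 09:45–10:45.
Windows ≥ 15 min: 05:45–06:15, 06:30–07:15, 09:45–10:45.
That's 3 windows.

3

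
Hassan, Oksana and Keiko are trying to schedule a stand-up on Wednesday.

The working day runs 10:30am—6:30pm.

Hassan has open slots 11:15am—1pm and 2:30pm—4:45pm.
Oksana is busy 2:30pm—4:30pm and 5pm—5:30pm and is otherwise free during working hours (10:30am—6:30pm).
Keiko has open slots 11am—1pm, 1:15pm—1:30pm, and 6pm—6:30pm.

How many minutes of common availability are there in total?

105 minutes

Oksana free within 10:30–18:30: 10:30–14:30, 16:30–17:00, 17:30–18:30.
Hassan ∩ Oksana: 11:15–13:00, 16:30–16:45.
Hassan ∩ Oksana ∩ Keiko: 11:15–13:00.
Total common minutes: 105.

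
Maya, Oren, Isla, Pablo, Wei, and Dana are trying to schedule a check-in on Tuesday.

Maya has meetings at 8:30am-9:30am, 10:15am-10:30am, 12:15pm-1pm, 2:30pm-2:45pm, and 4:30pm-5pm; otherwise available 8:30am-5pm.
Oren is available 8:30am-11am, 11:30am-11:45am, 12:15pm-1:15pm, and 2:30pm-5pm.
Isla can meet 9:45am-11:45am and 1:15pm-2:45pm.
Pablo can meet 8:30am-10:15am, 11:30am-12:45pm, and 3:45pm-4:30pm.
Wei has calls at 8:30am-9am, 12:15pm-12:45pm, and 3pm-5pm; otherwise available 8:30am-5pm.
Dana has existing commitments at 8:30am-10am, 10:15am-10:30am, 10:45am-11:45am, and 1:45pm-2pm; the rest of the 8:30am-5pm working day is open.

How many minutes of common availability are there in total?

Maya free within 08:30–17:00: 09:30–10:15, 10:30–12:15, 13:00–14:30, 14:45–16:30.
Wei free within 08:30–17:00: 09:00–12:15, 12:45–15:00.
Dana free within 08:30–17:00: 10:00–10:15, 10:30–10:45, 11:45–13:45, 14:00–17:00.
Maya ∩ Oren: 09:30–10:15, 10:30–11:00, 11:30–11:45, 13:00–13:15, 14:45–16:30.
Maya ∩ Oren ∩ Isla: 09:45–10:15, 10:30–11:00, 11:30–11:45.
Maya ∩ Oren ∩ Isla ∩ Pablo: 09:45–10:15, 11:30–11:45.
Maya ∩ Oren ∩ Isla ∩ Pablo ∩ Wei: 09:45–10:15, 11:30–11:45.
Maya ∩ Oren ∩ Isla ∩ Pablo ∩ Wei ∩ Dana: 10:00–10:15.
Total common minutes: 15.

15 minutes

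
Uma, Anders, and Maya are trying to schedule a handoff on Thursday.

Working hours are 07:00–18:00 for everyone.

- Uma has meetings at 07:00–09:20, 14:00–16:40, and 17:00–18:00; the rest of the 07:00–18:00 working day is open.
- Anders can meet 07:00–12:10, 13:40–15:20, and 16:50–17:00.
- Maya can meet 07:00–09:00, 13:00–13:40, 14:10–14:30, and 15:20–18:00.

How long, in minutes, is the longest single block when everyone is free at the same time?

Uma free within 07:00–18:00: 09:20–14:00, 16:40–17:00.
Uma ∩ Anders: 09:20–12:10, 13:40–14:00, 16:50–17:00.
Uma ∩ Anders ∩ Maya: 16:50–17:00.
Single common window of 10 minutes.

10 minutes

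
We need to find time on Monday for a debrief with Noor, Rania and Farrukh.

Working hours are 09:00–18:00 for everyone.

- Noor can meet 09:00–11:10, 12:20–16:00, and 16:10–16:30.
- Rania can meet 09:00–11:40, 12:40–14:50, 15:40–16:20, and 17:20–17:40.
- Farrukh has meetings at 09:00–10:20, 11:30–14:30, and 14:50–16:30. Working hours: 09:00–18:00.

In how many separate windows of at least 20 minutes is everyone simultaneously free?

2

Farrukh free within 09:00–18:00: 10:20–11:30, 14:30–14:50, 16:30–18:00.
Noor ∩ Rania: 09:00–11:10, 12:40–14:50, 15:40–16:00, 16:10–16:20.
Noor ∩ Rania ∩ Farrukh: 10:20–11:10, 14:30–14:50.
Windows ≥ 20 min: 10:20–11:10, 14:30–14:50.
That's 2 windows.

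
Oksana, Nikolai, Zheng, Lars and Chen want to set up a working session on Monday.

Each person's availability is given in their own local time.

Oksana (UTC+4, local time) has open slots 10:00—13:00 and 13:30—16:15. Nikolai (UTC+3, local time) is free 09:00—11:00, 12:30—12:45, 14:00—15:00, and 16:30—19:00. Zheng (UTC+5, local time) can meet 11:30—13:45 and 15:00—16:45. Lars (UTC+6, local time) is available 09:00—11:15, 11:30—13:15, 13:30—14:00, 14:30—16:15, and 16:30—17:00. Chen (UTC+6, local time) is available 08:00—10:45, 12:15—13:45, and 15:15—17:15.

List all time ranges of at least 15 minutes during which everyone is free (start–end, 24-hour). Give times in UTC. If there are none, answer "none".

Oksana → UTC: 06:00–09:00, 09:30–12:15.
Nikolai → UTC: 06:00–08:00, 09:30–09:45, 11:00–12:00, 13:30–16:00.
Zheng → UTC: 06:30–08:45, 10:00–11:45.
Lars → UTC: 03:00–05:15, 05:30–07:15, 07:30–08:00, 08:30–10:15, 10:30–11:00.
Chen → UTC: 02:00–04:45, 06:15–07:45, 09:15–11:15.
Oksana ∩ Nikolai: 06:00–08:00, 09:30–09:45, 11:00–12:00.
Oksana ∩ Nikolai ∩ Zheng: 06:30–08:00, 11:00–11:45.
Oksana ∩ Nikolai ∩ Zheng ∩ Lars: 06:30–07:15, 07:30–08:00.
Oksana ∩ Nikolai ∩ Zheng ∩ Lars ∩ Chen: 06:30–07:15, 07:30–07:45.
Windows ≥ 15 min: 06:30–07:15, 07:30–07:45.

06:30–07:15, 07:30–07:45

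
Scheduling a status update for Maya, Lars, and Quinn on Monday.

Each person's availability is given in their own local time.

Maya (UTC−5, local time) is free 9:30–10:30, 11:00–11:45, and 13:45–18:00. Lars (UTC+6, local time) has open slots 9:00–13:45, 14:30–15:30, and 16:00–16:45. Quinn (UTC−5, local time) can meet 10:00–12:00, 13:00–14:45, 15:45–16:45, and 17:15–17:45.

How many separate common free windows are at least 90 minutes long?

Maya → UTC: 14:30–15:30, 16:00–16:45, 18:45–23:00.
Lars → UTC: 03:00–07:45, 08:30–09:30, 10:00–10:45.
Quinn → UTC: 15:00–17:00, 18:00–19:45, 20:45–21:45, 22:15–22:45.
Maya ∩ Lars: (none).
Maya ∩ Lars ∩ Quinn: (none).
Windows ≥ 90 min: (none).
That's 0 windows.

0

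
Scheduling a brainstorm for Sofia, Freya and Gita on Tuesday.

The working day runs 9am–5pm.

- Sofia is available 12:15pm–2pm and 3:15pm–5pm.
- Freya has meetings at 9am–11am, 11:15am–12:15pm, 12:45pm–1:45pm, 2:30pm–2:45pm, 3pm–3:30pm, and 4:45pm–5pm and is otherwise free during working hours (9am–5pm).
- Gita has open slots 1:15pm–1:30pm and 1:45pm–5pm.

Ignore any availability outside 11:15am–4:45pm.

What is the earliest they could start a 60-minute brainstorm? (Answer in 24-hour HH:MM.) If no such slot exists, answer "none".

Freya free within 09:00–17:00: 11:00–11:15, 12:15–12:45, 13:45–14:30, 14:45–15:00, 15:30–16:45.
Sofia ∩ Freya: 12:15–12:45, 13:45–14:00, 15:30–16:45.
Sofia ∩ Freya ∩ Gita: 13:45–14:00, 15:30–16:45.
Restricted to 11:15–16:45: 13:45–14:00, 15:30–16:45.
Windows ≥ 60 min: 15:30–16:45.
Earliest such window starts at 15:30.

15:30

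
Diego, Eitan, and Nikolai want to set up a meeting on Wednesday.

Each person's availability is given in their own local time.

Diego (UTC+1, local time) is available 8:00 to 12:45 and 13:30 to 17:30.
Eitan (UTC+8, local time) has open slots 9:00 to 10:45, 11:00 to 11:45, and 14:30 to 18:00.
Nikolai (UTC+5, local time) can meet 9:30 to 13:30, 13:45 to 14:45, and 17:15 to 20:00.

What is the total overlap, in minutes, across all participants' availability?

150 minutes

Diego → UTC: 07:00–11:45, 12:30–16:30.
Eitan → UTC: 01:00–02:45, 03:00–03:45, 06:30–10:00.
Nikolai → UTC: 04:30–08:30, 08:45–09:45, 12:15–15:00.
Diego ∩ Eitan: 07:00–10:00.
Diego ∩ Eitan ∩ Nikolai: 07:00–08:30, 08:45–09:45.
Total common minutes: 90 + 60 = 150.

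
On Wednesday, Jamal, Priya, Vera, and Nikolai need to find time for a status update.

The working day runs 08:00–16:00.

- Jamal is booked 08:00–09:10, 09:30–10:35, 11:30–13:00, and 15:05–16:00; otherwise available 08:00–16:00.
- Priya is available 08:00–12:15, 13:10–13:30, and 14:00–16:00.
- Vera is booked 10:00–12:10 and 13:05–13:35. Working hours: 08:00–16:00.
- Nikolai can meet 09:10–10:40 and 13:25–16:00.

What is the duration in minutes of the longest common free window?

65 minutes

Jamal free within 08:00–16:00: 09:10–09:30, 10:35–11:30, 13:00–15:05.
Vera free within 08:00–16:00: 08:00–10:00, 12:10–13:05, 13:35–16:00.
Jamal ∩ Priya: 09:10–09:30, 10:35–11:30, 13:10–13:30, 14:00–15:05.
Jamal ∩ Priya ∩ Vera: 09:10–09:30, 14:00–15:05.
Jamal ∩ Priya ∩ Vera ∩ Nikolai: 09:10–09:30, 14:00–15:05.
Common window lengths: 20, 65 min; longest is 65.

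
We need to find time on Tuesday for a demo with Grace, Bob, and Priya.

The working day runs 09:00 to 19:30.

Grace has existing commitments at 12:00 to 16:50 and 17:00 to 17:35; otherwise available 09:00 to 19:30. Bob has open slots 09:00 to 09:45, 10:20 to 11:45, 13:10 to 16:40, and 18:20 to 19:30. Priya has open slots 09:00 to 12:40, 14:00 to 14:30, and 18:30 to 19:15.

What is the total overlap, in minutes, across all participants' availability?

175 minutes

Grace free within 09:00–19:30: 09:00–12:00, 16:50–17:00, 17:35–19:30.
Grace ∩ Bob: 09:00–09:45, 10:20–11:45, 18:20–19:30.
Grace ∩ Bob ∩ Priya: 09:00–09:45, 10:20–11:45, 18:30–19:15.
Total common minutes: 45 + 85 + 45 = 175.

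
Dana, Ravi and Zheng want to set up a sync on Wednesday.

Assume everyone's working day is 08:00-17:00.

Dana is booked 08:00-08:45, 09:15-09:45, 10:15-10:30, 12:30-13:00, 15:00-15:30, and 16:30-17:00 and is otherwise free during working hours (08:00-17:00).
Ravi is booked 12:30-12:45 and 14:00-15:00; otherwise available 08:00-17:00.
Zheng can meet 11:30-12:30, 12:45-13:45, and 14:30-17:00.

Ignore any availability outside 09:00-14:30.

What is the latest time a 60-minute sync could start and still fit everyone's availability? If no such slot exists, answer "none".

11:30

Dana free within 08:00–17:00: 08:45–09:15, 09:45–10:15, 10:30–12:30, 13:00–15:00, 15:30–16:30.
Ravi free within 08:00–17:00: 08:00–12:30, 12:45–14:00, 15:00–17:00.
Dana ∩ Ravi: 08:45–09:15, 09:45–10:15, 10:30–12:30, 13:00–14:00, 15:30–16:30.
Dana ∩ Ravi ∩ Zheng: 11:30–12:30, 13:00–13:45, 15:30–16:30.
Restricted to 09:00–14:30: 11:30–12:30, 13:00–13:45.
Windows ≥ 60 min: 11:30–12:30.
Latest start in the last window 11:30–12:30 is 12:30 − 60 min = 11:30.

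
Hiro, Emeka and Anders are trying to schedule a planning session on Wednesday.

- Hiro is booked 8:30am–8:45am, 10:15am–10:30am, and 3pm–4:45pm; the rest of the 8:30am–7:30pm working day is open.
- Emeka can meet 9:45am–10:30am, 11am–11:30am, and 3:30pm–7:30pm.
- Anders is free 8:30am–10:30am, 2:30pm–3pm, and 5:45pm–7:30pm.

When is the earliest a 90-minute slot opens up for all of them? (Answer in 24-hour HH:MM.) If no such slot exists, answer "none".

17:45

Hiro free within 08:30–19:30: 08:45–10:15, 10:30–15:00, 16:45–19:30.
Hiro ∩ Emeka: 09:45–10:15, 11:00–11:30, 16:45–19:30.
Hiro ∩ Emeka ∩ Anders: 09:45–10:15, 17:45–19:30.
Windows ≥ 90 min: 17:45–19:30.
Earliest such window starts at 17:45.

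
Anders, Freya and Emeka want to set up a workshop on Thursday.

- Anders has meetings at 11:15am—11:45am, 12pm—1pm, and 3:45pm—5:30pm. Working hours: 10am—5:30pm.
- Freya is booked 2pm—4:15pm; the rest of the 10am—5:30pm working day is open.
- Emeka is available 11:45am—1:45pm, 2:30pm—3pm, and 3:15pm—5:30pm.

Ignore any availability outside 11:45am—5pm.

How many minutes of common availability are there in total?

60 minutes

Anders free within 10:00–17:30: 10:00–11:15, 11:45–12:00, 13:00–15:45.
Freya free within 10:00–17:30: 10:00–14:00, 16:15–17:30.
Anders ∩ Freya: 10:00–11:15, 11:45–12:00, 13:00–14:00.
Anders ∩ Freya ∩ Emeka: 11:45–12:00, 13:00–13:45.
Restricted to 11:45–17:00: 11:45–12:00, 13:00–13:45.
Total common minutes: 15 + 45 = 60.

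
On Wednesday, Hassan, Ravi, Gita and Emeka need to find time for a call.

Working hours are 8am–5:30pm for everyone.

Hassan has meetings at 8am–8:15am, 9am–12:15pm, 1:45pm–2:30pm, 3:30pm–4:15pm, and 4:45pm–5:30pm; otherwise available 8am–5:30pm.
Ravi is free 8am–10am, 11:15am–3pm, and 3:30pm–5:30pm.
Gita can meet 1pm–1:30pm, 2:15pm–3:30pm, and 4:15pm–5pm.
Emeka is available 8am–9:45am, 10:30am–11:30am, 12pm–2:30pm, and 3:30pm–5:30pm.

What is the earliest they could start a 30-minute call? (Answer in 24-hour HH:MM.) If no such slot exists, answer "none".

13:00

Hassan free within 08:00–17:30: 08:15–09:00, 12:15–13:45, 14:30–15:30, 16:15–16:45.
Hassan ∩ Ravi: 08:15–09:00, 12:15–13:45, 14:30–15:00, 16:15–16:45.
Hassan ∩ Ravi ∩ Gita: 13:00–13:30, 14:30–15:00, 16:15–16:45.
Hassan ∩ Ravi ∩ Gita ∩ Emeka: 13:00–13:30, 16:15–16:45.
Windows ≥ 30 min: 13:00–13:30, 16:15–16:45.
Earliest such window starts at 13:00.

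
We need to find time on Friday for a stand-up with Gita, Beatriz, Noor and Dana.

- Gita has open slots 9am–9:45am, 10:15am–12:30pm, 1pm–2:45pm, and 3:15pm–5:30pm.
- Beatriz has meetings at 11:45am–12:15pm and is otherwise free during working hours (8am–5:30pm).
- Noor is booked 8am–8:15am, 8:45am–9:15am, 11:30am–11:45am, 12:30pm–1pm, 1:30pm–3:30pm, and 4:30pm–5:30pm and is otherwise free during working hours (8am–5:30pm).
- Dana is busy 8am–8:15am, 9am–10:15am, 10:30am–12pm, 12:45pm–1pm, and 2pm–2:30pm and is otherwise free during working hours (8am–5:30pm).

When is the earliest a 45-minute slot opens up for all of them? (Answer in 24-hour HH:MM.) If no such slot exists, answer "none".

Beatriz free within 08:00–17:30: 08:00–11:45, 12:15–17:30.
Noor free within 08:00–17:30: 08:15–08:45, 09:15–11:30, 11:45–12:30, 13:00–13:30, 15:30–16:30.
Dana free within 08:00–17:30: 08:15–09:00, 10:15–10:30, 12:00–12:45, 13:00–14:00, 14:30–17:30.
Gita ∩ Beatriz: 09:00–09:45, 10:15–11:45, 12:15–12:30, 13:00–14:45, 15:15–17:30.
Gita ∩ Beatriz ∩ Noor: 09:15–09:45, 10:15–11:30, 12:15–12:30, 13:00–13:30, 15:30–16:30.
Gita ∩ Beatriz ∩ Noor ∩ Dana: 10:15–10:30, 12:15–12:30, 13:00–13:30, 15:30–16:30.
Windows ≥ 45 min: 15:30–16:30.
Earliest such window starts at 15:30.

15:30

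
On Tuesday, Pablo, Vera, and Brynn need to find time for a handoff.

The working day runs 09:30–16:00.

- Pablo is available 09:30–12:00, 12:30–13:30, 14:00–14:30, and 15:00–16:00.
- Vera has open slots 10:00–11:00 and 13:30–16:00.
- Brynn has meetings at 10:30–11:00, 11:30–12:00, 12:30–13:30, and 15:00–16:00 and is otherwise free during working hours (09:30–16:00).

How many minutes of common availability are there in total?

60 minutes

Brynn free within 09:30–16:00: 09:30–10:30, 11:00–11:30, 12:00–12:30, 13:30–15:00.
Pablo ∩ Vera: 10:00–11:00, 14:00–14:30, 15:00–16:00.
Pablo ∩ Vera ∩ Brynn: 10:00–10:30, 14:00–14:30.
Total common minutes: 30 + 30 = 60.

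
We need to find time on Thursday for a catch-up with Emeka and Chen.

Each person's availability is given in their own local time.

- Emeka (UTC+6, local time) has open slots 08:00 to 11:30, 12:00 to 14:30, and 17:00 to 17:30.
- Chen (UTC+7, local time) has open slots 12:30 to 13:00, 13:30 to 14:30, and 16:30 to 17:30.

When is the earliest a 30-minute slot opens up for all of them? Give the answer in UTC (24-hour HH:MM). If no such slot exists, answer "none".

06:30

Emeka → UTC: 02:00–05:30, 06:00–08:30, 11:00–11:30.
Chen → UTC: 05:30–06:00, 06:30–07:30, 09:30–10:30.
Emeka ∩ Chen: 06:30–07:30.
Windows ≥ 30 min: 06:30–07:30.
Earliest such window starts at 06:30.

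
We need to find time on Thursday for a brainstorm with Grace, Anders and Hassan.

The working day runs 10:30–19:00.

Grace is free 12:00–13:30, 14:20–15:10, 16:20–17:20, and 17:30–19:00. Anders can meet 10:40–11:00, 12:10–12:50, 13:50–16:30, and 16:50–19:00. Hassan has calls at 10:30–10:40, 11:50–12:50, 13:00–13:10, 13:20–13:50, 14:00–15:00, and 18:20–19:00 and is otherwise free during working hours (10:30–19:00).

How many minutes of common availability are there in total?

Hassan free within 10:30–19:00: 10:40–11:50, 12:50–13:00, 13:10–13:20, 13:50–14:00, 15:00–18:20.
Grace ∩ Anders: 12:10–12:50, 14:20–15:10, 16:20–16:30, 16:50–17:20, 17:30–19:00.
Grace ∩ Anders ∩ Hassan: 15:00–15:10, 16:20–16:30, 16:50–17:20, 17:30–18:20.
Total common minutes: 10 + 10 + 30 + 50 = 100.

100 minutes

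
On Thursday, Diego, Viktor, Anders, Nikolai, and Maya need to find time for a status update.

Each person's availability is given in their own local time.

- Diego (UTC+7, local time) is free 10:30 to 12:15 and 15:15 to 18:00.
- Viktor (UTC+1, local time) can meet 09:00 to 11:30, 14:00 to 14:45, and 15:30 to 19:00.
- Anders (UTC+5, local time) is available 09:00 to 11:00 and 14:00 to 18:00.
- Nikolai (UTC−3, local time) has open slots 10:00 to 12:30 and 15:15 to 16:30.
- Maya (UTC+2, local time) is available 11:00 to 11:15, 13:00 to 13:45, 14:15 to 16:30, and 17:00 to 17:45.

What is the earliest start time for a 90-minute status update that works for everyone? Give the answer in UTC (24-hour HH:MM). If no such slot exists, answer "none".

Diego → UTC: 03:30–05:15, 08:15–11:00.
Viktor → UTC: 08:00–10:30, 13:00–13:45, 14:30–18:00.
Anders → UTC: 04:00–06:00, 09:00–13:00.
Nikolai → UTC: 13:00–15:30, 18:15–19:30.
Maya → UTC: 09:00–09:15, 11:00–11:45, 12:15–14:30, 15:00–15:45.
Diego ∩ Viktor: 08:15–10:30.
Diego ∩ Viktor ∩ Anders: 09:00–10:30.
Diego ∩ Viktor ∩ Anders ∩ Nikolai: (none).
Diego ∩ Viktor ∩ Anders ∩ Nikolai ∩ Maya: (none).
Windows ≥ 90 min: (none).

none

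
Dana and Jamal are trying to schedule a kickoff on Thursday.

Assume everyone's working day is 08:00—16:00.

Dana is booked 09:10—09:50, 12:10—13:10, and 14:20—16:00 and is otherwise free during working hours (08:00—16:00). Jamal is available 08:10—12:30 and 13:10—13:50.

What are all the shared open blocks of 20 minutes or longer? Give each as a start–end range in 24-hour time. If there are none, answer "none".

08:10–09:10, 09:50–12:10, 13:10–13:50

Dana free within 08:00–16:00: 08:00–09:10, 09:50–12:10, 13:10–14:20.
Dana ∩ Jamal: 08:10–09:10, 09:50–12:10, 13:10–13:50.
Windows ≥ 20 min: 08:10–09:10, 09:50–12:10, 13:10–13:50.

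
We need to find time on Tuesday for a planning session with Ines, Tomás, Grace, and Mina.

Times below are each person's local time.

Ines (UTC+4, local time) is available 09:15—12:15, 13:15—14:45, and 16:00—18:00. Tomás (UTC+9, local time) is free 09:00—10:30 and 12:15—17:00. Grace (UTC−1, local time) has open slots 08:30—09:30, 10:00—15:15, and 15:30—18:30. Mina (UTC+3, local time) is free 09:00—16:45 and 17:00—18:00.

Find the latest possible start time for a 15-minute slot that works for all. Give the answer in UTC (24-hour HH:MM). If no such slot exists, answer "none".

none

Ines → UTC: 05:15–08:15, 09:15–10:45, 12:00–14:00.
Tomás → UTC: 00:00–01:30, 03:15–08:00.
Grace → UTC: 09:30–10:30, 11:00–16:15, 16:30–19:30.
Mina → UTC: 06:00–13:45, 14:00–15:00.
Ines ∩ Tomás: 05:15–08:00.
Ines ∩ Tomás ∩ Grace: (none).
Ines ∩ Tomás ∩ Grace ∩ Mina: (none).
Windows ≥ 15 min: (none).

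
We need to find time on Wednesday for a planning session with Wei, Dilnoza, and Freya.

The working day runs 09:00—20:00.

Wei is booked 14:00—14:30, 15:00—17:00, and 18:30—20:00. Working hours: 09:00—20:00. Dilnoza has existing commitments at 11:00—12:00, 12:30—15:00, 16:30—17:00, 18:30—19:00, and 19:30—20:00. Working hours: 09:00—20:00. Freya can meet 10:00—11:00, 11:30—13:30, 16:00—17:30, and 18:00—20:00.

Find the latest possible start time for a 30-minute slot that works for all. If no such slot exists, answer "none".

18:00

Wei free within 09:00–20:00: 09:00–14:00, 14:30–15:00, 17:00–18:30.
Dilnoza free within 09:00–20:00: 09:00–11:00, 12:00–12:30, 15:00–16:30, 17:00–18:30, 19:00–19:30.
Wei ∩ Dilnoza: 09:00–11:00, 12:00–12:30, 17:00–18:30.
Wei ∩ Dilnoza ∩ Freya: 10:00–11:00, 12:00–12:30, 17:00–17:30, 18:00–18:30.
Windows ≥ 30 min: 10:00–11:00, 12:00–12:30, 17:00–17:30, 18:00–18:30.
Latest start in the last window 18:00–18:30 is 18:30 − 30 min = 18:00.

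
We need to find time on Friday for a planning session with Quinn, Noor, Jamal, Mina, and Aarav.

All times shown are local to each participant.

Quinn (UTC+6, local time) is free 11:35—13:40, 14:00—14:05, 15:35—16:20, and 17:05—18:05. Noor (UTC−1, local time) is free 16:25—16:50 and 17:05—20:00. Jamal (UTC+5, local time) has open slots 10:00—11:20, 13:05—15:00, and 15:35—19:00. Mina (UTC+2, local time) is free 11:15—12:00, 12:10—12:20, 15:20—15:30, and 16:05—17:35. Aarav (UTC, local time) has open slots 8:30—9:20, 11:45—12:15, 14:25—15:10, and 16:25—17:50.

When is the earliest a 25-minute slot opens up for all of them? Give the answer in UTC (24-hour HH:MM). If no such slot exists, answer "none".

Quinn → UTC: 05:35–07:40, 08:00–08:05, 09:35–10:20, 11:05–12:05.
Noor → UTC: 17:25–17:50, 18:05–21:00.
Jamal → UTC: 05:00–06:20, 08:05–10:00, 10:35–14:00.
Mina → UTC: 09:15–10:00, 10:10–10:20, 13:20–13:30, 14:05–15:35.
Aarav → UTC: 08:30–09:20, 11:45–12:15, 14:25–15:10, 16:25–17:50.
Quinn ∩ Noor: (none).
Quinn ∩ Noor ∩ Jamal: (none).
Quinn ∩ Noor ∩ Jamal ∩ Mina: (none).
Quinn ∩ Noor ∩ Jamal ∩ Mina ∩ Aarav: (none).
Windows ≥ 25 min: (none).

none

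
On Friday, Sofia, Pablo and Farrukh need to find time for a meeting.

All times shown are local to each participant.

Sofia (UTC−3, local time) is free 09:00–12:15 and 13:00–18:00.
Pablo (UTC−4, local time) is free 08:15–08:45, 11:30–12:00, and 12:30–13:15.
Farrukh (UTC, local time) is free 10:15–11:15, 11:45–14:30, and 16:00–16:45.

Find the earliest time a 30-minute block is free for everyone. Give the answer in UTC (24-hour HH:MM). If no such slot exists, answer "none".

12:15

Sofia → UTC: 12:00–15:15, 16:00–21:00.
Pablo → UTC: 12:15–12:45, 15:30–16:00, 16:30–17:15.
Farrukh → UTC: 10:15–11:15, 11:45–14:30, 16:00–16:45.
Sofia ∩ Pablo: 12:15–12:45, 16:30–17:15.
Sofia ∩ Pablo ∩ Farrukh: 12:15–12:45, 16:30–16:45.
Windows ≥ 30 min: 12:15–12:45.
Earliest such window starts at 12:15.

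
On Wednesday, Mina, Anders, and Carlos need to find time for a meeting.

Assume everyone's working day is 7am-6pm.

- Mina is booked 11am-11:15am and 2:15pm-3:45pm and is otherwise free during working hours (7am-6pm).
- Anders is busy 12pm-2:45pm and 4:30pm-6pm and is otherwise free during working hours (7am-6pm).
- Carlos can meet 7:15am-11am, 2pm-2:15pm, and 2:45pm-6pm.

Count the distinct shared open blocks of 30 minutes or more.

2

Mina free within 07:00–18:00: 07:00–11:00, 11:15–14:15, 15:45–18:00.
Anders free within 07:00–18:00: 07:00–12:00, 14:45–16:30.
Mina ∩ Anders: 07:00–11:00, 11:15–12:00, 15:45–16:30.
Mina ∩ Anders ∩ Carlos: 07:15–11:00, 15:45–16:30.
Windows ≥ 30 min: 07:15–11:00, 15:45–16:30.
That's 2 windows.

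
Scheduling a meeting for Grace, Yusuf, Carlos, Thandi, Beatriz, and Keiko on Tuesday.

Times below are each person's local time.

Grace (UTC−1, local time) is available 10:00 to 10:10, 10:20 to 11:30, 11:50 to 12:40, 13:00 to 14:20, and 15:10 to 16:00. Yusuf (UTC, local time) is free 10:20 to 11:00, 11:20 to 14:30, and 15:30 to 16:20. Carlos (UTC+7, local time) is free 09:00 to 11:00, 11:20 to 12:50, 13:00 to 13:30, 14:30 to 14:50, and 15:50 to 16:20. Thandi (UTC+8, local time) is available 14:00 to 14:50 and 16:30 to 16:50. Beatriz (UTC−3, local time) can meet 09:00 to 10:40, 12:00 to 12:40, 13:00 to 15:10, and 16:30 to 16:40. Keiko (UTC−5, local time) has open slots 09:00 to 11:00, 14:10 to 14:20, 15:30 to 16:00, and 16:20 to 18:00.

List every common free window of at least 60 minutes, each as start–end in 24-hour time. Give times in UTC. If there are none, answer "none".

none

Grace → UTC: 11:00–11:10, 11:20–12:30, 12:50–13:40, 14:00–15:20, 16:10–17:00.
Yusuf → UTC: 10:20–11:00, 11:20–14:30, 15:30–16:20.
Carlos → UTC: 02:00–04:00, 04:20–05:50, 06:00–06:30, 07:30–07:50, 08:50–09:20.
Thandi → UTC: 06:00–06:50, 08:30–08:50.
Beatriz → UTC: 12:00–13:40, 15:00–15:40, 16:00–18:10, 19:30–19:40.
Keiko → UTC: 14:00–16:00, 19:10–19:20, 20:30–21:00, 21:20–23:00.
Grace ∩ Yusuf: 11:20–12:30, 12:50–13:40, 14:00–14:30, 16:10–16:20.
Grace ∩ Yusuf ∩ Carlos: (none).
Grace ∩ Yusuf ∩ Carlos ∩ Thandi: (none).
Grace ∩ Yusuf ∩ Carlos ∩ Thandi ∩ Beatriz: (none).
Grace ∩ Yusuf ∩ Carlos ∩ Thandi ∩ Beatriz ∩ Keiko: (none).
Windows ≥ 60 min: (none).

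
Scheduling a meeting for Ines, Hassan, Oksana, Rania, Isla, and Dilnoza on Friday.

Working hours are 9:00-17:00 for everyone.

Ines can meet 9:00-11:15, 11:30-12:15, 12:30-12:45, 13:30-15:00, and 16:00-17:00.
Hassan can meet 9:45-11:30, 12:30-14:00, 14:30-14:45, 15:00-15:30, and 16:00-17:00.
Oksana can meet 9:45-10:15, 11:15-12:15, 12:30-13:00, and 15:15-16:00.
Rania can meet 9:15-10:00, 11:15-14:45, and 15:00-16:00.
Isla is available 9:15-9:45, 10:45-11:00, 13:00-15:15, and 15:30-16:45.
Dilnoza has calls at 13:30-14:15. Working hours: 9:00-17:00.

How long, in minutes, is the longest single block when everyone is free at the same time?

Dilnoza free within 09:00–17:00: 09:00–13:30, 14:15–17:00.
Ines ∩ Hassan: 09:45–11:15, 12:30–12:45, 13:30–14:00, 14:30–14:45, 16:00–17:00.
Ines ∩ Hassan ∩ Oksana: 09:45–10:15, 12:30–12:45.
Ines ∩ Hassan ∩ Oksana ∩ Rania: 09:45–10:00, 12:30–12:45.
Ines ∩ Hassan ∩ Oksana ∩ Rania ∩ Isla: (none).
Ines ∩ Hassan ∩ Oksana ∩ Rania ∩ Isla ∩ Dilnoza: (none).
No common window.

0 minutes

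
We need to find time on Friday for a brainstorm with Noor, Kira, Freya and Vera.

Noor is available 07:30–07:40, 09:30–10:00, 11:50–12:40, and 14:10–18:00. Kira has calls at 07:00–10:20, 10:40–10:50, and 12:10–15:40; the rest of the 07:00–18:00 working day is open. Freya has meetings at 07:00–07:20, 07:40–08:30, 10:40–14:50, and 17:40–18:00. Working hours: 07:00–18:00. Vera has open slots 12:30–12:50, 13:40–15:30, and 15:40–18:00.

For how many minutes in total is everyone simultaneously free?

120 minutes

Kira free within 07:00–18:00: 10:20–10:40, 10:50–12:10, 15:40–18:00.
Freya free within 07:00–18:00: 07:20–07:40, 08:30–10:40, 14:50–17:40.
Noor ∩ Kira: 11:50–12:10, 15:40–18:00.
Noor ∩ Kira ∩ Freya: 15:40–17:40.
Noor ∩ Kira ∩ Freya ∩ Vera: 15:40–17:40.
Total common minutes: 120.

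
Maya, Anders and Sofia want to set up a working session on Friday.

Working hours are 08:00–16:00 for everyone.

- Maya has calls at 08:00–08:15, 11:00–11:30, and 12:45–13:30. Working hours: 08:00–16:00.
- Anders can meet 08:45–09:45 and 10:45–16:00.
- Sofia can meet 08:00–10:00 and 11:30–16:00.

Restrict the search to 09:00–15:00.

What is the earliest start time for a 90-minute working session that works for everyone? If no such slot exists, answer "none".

13:30

Maya free within 08:00–16:00: 08:15–11:00, 11:30–12:45, 13:30–16:00.
Maya ∩ Anders: 08:45–09:45, 10:45–11:00, 11:30–12:45, 13:30–16:00.
Maya ∩ Anders ∩ Sofia: 08:45–09:45, 11:30–12:45, 13:30–16:00.
Restricted to 09:00–15:00: 09:00–09:45, 11:30–12:45, 13:30–15:00.
Windows ≥ 90 min: 13:30–15:00.
Earliest such window starts at 13:30.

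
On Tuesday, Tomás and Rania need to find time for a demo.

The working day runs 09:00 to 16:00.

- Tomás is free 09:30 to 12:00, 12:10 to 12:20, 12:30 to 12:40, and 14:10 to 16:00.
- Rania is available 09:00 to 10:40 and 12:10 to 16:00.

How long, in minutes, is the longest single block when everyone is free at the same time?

Tomás ∩ Rania: 09:30–10:40, 12:10–12:20, 12:30–12:40, 14:10–16:00.
Common window lengths: 70, 10, 10, 110 min; longest is 110.

110 minutes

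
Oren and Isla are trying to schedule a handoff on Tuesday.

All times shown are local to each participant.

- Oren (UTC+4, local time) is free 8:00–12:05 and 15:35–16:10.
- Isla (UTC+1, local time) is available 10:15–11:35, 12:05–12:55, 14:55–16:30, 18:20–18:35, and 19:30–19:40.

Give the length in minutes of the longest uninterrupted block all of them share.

Oren → UTC: 04:00–08:05, 11:35–12:10.
Isla → UTC: 09:15–10:35, 11:05–11:55, 13:55–15:30, 17:20–17:35, 18:30–18:40.
Oren ∩ Isla: 11:35–11:55.
Single common window of 20 minutes.

20 minutes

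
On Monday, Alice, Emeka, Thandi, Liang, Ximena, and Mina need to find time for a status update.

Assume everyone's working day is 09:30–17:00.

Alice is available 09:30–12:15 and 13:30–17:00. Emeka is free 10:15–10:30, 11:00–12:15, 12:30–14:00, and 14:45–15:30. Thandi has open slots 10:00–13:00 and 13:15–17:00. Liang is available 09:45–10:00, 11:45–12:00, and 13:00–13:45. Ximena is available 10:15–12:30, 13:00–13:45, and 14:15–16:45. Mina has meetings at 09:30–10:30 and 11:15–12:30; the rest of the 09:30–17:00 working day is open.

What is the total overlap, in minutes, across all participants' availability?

15 minutes

Mina free within 09:30–17:00: 10:30–11:15, 12:30–17:00.
Alice ∩ Emeka: 10:15–10:30, 11:00–12:15, 13:30–14:00, 14:45–15:30.
Alice ∩ Emeka ∩ Thandi: 10:15–10:30, 11:00–12:15, 13:30–14:00, 14:45–15:30.
Alice ∩ Emeka ∩ Thandi ∩ Liang: 11:45–12:00, 13:30–13:45.
Alice ∩ Emeka ∩ Thandi ∩ Liang ∩ Ximena: 11:45–12:00, 13:30–13:45.
Alice ∩ Emeka ∩ Thandi ∩ Liang ∩ Ximena ∩ Mina: 13:30–13:45.
Total common minutes: 15.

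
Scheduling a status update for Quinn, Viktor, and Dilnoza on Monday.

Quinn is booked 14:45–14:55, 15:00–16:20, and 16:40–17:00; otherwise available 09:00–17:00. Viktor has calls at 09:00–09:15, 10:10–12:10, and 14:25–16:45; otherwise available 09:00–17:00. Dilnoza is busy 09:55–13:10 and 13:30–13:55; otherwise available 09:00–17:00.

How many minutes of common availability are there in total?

Quinn free within 09:00–17:00: 09:00–14:45, 14:55–15:00, 16:20–16:40.
Viktor free within 09:00–17:00: 09:15–10:10, 12:10–14:25, 16:45–17:00.
Dilnoza free within 09:00–17:00: 09:00–09:55, 13:10–13:30, 13:55–17:00.
Quinn ∩ Viktor: 09:15–10:10, 12:10–14:25.
Quinn ∩ Viktor ∩ Dilnoza: 09:15–09:55, 13:10–13:30, 13:55–14:25.
Total common minutes: 40 + 20 + 30 = 90.

90 minutes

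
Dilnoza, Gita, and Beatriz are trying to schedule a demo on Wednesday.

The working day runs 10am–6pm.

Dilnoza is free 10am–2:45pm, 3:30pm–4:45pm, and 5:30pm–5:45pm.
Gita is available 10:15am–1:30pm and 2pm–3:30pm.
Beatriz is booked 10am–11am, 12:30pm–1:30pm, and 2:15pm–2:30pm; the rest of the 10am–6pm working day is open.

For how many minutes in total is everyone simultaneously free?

120 minutes

Beatriz free within 10:00–18:00: 11:00–12:30, 13:30–14:15, 14:30–18:00.
Dilnoza ∩ Gita: 10:15–13:30, 14:00–14:45.
Dilnoza ∩ Gita ∩ Beatriz: 11:00–12:30, 14:00–14:15, 14:30–14:45.
Total common minutes: 90 + 15 + 15 = 120.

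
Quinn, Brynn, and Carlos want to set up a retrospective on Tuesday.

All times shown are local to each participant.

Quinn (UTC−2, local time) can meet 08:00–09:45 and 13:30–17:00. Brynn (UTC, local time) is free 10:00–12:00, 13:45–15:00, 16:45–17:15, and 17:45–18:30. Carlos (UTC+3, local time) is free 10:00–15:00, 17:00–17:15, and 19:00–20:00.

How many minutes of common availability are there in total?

120 minutes

Quinn → UTC: 10:00–11:45, 15:30–19:00.
Brynn → UTC: 10:00–12:00, 13:45–15:00, 16:45–17:15, 17:45–18:30.
Carlos → UTC: 07:00–12:00, 14:00–14:15, 16:00–17:00.
Quinn ∩ Brynn: 10:00–11:45, 16:45–17:15, 17:45–18:30.
Quinn ∩ Brynn ∩ Carlos: 10:00–11:45, 16:45–17:00.
Total common minutes: 105 + 15 = 120.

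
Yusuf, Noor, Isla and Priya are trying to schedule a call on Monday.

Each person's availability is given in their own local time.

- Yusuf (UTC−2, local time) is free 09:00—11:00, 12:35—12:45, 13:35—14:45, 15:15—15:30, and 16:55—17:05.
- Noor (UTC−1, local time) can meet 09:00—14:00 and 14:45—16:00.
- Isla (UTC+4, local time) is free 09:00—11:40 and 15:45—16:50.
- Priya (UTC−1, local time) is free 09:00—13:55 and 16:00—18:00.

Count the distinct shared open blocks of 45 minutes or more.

Yusuf → UTC: 11:00–13:00, 14:35–14:45, 15:35–16:45, 17:15–17:30, 18:55–19:05.
Noor → UTC: 10:00–15:00, 15:45–17:00.
Isla → UTC: 05:00–07:40, 11:45–12:50.
Priya → UTC: 10:00–14:55, 17:00–19:00.
Yusuf ∩ Noor: 11:00–13:00, 14:35–14:45, 15:45–16:45.
Yusuf ∩ Noor ∩ Isla: 11:45–12:50.
Yusuf ∩ Noor ∩ Isla ∩ Priya: 11:45–12:50.
Windows ≥ 45 min: 11:45–12:50.
That's 1 window.

1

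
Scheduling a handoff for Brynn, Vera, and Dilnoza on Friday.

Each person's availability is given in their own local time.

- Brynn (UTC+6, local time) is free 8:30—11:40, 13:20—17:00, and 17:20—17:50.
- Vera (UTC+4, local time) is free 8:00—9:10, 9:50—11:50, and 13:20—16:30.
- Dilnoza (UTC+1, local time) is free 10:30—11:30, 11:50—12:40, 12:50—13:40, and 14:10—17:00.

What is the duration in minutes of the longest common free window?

60 minutes

Brynn → UTC: 02:30–05:40, 07:20–11:00, 11:20–11:50.
Vera → UTC: 04:00–05:10, 05:50–07:50, 09:20–12:30.
Dilnoza → UTC: 09:30–10:30, 10:50–11:40, 11:50–12:40, 13:10–16:00.
Brynn ∩ Vera: 04:00–05:10, 07:20–07:50, 09:20–11:00, 11:20–11:50.
Brynn ∩ Vera ∩ Dilnoza: 09:30–10:30, 10:50–11:00, 11:20–11:40.
Common window lengths: 60, 10, 20 min; longest is 60.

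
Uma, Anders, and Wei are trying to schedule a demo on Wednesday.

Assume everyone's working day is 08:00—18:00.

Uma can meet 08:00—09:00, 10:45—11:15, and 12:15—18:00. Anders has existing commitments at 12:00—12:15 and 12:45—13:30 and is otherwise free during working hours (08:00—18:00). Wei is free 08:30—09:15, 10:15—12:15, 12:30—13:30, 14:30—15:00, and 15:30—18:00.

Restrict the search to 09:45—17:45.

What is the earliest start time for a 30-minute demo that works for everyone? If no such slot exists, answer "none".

Anders free within 08:00–18:00: 08:00–12:00, 12:15–12:45, 13:30–18:00.
Uma ∩ Anders: 08:00–09:00, 10:45–11:15, 12:15–12:45, 13:30–18:00.
Uma ∩ Anders ∩ Wei: 08:30–09:00, 10:45–11:15, 12:30–12:45, 14:30–15:00, 15:30–18:00.
Restricted to 09:45–17:45: 10:45–11:15, 12:30–12:45, 14:30–15:00, 15:30–17:45.
Windows ≥ 30 min: 10:45–11:15, 14:30–15:00, 15:30–17:45.
Earliest such window starts at 10:45.

10:45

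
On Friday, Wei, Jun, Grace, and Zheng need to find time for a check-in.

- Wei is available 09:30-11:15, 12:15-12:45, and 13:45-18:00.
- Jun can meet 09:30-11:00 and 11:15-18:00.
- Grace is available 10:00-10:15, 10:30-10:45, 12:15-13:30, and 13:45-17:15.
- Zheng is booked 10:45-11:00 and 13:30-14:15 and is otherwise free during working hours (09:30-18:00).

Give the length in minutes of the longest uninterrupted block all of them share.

180 minutes

Zheng free within 09:30–18:00: 09:30–10:45, 11:00–13:30, 14:15–18:00.
Wei ∩ Jun: 09:30–11:00, 12:15–12:45, 13:45–18:00.
Wei ∩ Jun ∩ Grace: 10:00–10:15, 10:30–10:45, 12:15–12:45, 13:45–17:15.
Wei ∩ Jun ∩ Grace ∩ Zheng: 10:00–10:15, 10:30–10:45, 12:15–12:45, 14:15–17:15.
Common window lengths: 15, 15, 30, 180 min; longest is 180.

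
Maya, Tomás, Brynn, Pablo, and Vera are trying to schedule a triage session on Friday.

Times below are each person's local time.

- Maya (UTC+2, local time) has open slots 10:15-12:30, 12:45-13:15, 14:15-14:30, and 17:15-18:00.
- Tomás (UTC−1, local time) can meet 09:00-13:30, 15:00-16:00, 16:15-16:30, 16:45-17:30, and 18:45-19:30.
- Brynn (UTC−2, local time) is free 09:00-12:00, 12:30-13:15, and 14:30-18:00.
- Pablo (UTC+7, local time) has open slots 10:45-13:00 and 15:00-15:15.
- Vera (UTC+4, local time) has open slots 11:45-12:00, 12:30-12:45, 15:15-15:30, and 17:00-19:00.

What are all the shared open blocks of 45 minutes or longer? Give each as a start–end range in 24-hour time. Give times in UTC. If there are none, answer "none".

none

Maya → UTC: 08:15–10:30, 10:45–11:15, 12:15–12:30, 15:15–16:00.
Tomás → UTC: 10:00–14:30, 16:00–17:00, 17:15–17:30, 17:45–18:30, 19:45–20:30.
Brynn → UTC: 11:00–14:00, 14:30–15:15, 16:30–20:00.
Pablo → UTC: 03:45–06:00, 08:00–08:15.
Vera → UTC: 07:45–08:00, 08:30–08:45, 11:15–11:30, 13:00–15:00.
Maya ∩ Tomás: 10:00–10:30, 10:45–11:15, 12:15–12:30.
Maya ∩ Tomás ∩ Brynn: 11:00–11:15, 12:15–12:30.
Maya ∩ Tomás ∩ Brynn ∩ Pablo: (none).
Maya ∩ Tomás ∩ Brynn ∩ Pablo ∩ Vera: (none).
Windows ≥ 45 min: (none).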